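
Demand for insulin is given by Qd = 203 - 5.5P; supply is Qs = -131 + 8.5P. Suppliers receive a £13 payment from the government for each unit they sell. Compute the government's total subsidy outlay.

Government cost = 83863/56

Pre-subsidy: 203 - 5.5P = -131 + 8.5P gives P* = 167/7, Q* = 1005/14.
With the subsidy, sellers receive Ps = Pb + 13 for each unit, where Pb is the price buyers pay.
Supply in terms of Pb becomes Qs = -131 + 8.5(Pb + 13) = -20.5 + 8.5Pb. Setting this equal to demand: 203 - 5.5Pb = -20.5 + 8.5Pb, so Pb = 447/28.
Sellers receive Ps = 447/28 + 13 = 811/28; Q' = 203 − 5.5·(447/28) = 6451/56.
Government outlay = subsidy × quantity = 13 × 6451/56 = 83863/56.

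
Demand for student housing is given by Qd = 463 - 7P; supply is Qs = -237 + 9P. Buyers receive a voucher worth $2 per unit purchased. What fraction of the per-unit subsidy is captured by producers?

Producer share = 0.4375

Pre-subsidy: 463 - 7P = -237 + 9P gives P* = 43.75, Q* = 156.75.
With the rebate, buyers effectively pay Pb = Ps − 2, where Ps is the price sellers receive.
Demand in terms of Ps becomes Qd = 463 − 7(Ps − 2) = 477 - 7Ps. Setting this equal to supply: 477 - 7Ps = -237 + 9Ps, so Ps = 44.625.
Buyers pay Pb = 44.625 − 2 = 42.625; Q' = -237 + 9·44.625 = 164.625.
Buyers' price falls by P* − Pb = 43.75 − 42.625 = 1.125; sellers' price rises by Ps − P* = 44.625 − 43.75 = 0.875.
So producers capture 0.875/2 = 0.4375 of each unit of subsidy.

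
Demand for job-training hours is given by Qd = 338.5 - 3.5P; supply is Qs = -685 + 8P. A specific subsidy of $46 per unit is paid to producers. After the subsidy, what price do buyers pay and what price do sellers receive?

Pre-subsidy: 338.5 - 3.5P = -685 + 8P gives P* = 89, Q* = 27.
With the subsidy, sellers receive Ps = Pb + 46 for each unit, where Pb is the price buyers pay.
Supply in terms of Pb becomes Qs = -685 + 8(Pb + 46) = -317 + 8Pb. Setting this equal to demand: 338.5 - 3.5Pb = -317 + 8Pb, so Pb = 57.
Sellers receive Ps = 57 + 46 = 103; Q' = 338.5 − 3.5·57 = 139.

Buyers pay $57; sellers receive $103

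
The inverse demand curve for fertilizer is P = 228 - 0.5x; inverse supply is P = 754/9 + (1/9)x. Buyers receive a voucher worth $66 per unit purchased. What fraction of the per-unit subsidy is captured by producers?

Producer share = 2/11

Pre-subsidy: 228 - 0.5x = 754/9 + (1/9)x gives x* = 236 and P* = 110.
With the rebate, buyers effectively pay Pb = Ps − 66, where Ps is the price sellers receive.
On the curves, Pb = 228 - 0.5x and Ps = 754/9 + (1/9)x; the wedge Ps − Pb = 66 gives 754/9 + (1/9)x − (228 - 0.5x) = 66, so x' = 344.
Then Pb = 228 − 0.5·344 = 56 and Ps = 754/9 + (1/9)·344 = 122.
Buyers' price falls by P* − Pb = 110 − 56 = 54; sellers' price rises by Ps − P* = 122 − 110 = 12.
So producers capture 12/66 = 2/11 of each unit of subsidy.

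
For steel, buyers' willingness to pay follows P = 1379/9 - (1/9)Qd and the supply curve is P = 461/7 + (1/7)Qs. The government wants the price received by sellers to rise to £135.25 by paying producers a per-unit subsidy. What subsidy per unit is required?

Required subsidy s = £36 per unit

At a seller price of 135.25, quantity supplied is -461 + 7·135.25 = 485.75.
Buyers absorb 485.75 only when they pay Pb = 1379/9 − (1/9)·485.75 = 99.25.
s = Ps − Pb = 135.25 − 99.25 = 36.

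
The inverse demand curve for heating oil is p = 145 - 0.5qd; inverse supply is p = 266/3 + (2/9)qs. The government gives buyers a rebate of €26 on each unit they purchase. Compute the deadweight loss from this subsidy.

Deadweight loss = €468

Pre-subsidy: 145 - 0.5q = 266/3 + (2/9)q gives q* = 78 and p* = 106.
With the rebate, buyers effectively pay pb = ps − 26, where ps is the price sellers receive.
On the curves, pb = 145 - 0.5q and ps = 266/3 + (2/9)q; the wedge ps − pb = 26 gives 266/3 + (2/9)q − (145 - 0.5q) = 26, so q' = 114.
Then pb = 145 − 0.5·114 = 88 and ps = 266/3 + (2/9)·114 = 114.
The subsidy expands output by 114 − 78 = 36 past the efficient level; on those units the gap between marginal cost and willingness to pay runs from 0 up to 26.
DWL = ½ × 26 × 36 = 468.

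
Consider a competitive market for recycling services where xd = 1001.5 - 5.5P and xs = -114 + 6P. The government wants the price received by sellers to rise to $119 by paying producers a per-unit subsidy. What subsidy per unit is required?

Required subsidy s = $46 per unit

At a seller price of 119, quantity supplied is -114 + 6·119 = 600.
Buyers absorb 600 only when they pay Pb with 1001.5 − 5.5·Pb = 600, i.e. Pb = 73.
s = Ps − Pb = 119 − 73 = 46.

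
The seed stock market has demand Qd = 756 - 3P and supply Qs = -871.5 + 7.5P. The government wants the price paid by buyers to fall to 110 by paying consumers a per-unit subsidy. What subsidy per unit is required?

Required subsidy s = 63 per unit

At a buyer price of 110, quantity demanded is 756 − 3·110 = 426.
Sellers supply 426 only when they receive Ps with -871.5 + 7.5·Ps = 426, i.e. Ps = 173.
s = Ps − Pb = 173 − 110 = 63.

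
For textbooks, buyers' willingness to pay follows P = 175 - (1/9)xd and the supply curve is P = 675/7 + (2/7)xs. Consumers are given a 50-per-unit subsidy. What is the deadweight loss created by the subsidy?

Deadweight loss = 3150

Pre-subsidy: 175 - (1/9)x = 675/7 + (2/7)x gives x* = 198 and P* = 153.
With the rebate, buyers effectively pay Pb = Ps − 50, where Ps is the price sellers receive.
On the curves, Pb = 175 - (1/9)x and Ps = 675/7 + (2/7)x; the wedge Ps − Pb = 50 gives 675/7 + (2/7)x − (175 - (1/9)x) = 50, so x' = 324.
Then Pb = 175 − (1/9)·324 = 139 and Ps = 675/7 + (2/7)·324 = 189.
The subsidy expands output by 324 − 198 = 126 past the efficient level; on those units the gap between marginal cost and willingness to pay runs from 0 up to 50.
DWL = ½ × 50 × 126 = 3150.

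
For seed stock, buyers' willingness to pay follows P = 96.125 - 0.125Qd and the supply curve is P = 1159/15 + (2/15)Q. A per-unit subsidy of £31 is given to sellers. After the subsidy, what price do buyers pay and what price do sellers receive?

Buyers pay £72; sellers receive £103

Pre-subsidy: 96.125 - 0.125Q = 1159/15 + (2/15)Q gives Q* = 73 and P* = 87.
With the subsidy, sellers receive Ps = Pb + 31 for each unit, where Pb is the price buyers pay.
On the curves, Pb = 96.125 - 0.125Q and Ps = 1159/15 + (2/15)Q; the wedge Ps − Pb = 31 gives 1159/15 + (2/15)Q − (96.125 - 0.125Q) = 31, so Q' = 193.
Then Pb = 96.125 − 0.125·193 = 72 and Ps = 1159/15 + (2/15)·193 = 103.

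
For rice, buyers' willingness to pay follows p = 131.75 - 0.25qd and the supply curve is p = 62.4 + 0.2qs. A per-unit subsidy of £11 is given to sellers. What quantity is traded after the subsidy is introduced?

Pre-subsidy: 131.75 - 0.25q = 62.4 + 0.2q gives q* = 1387/9 and p* = 839/9.
With the subsidy, sellers receive ps = pb + 11 for each unit, where pb is the price buyers pay.
On the curves, pb = 131.75 - 0.25q and ps = 62.4 + 0.2q; the wedge ps − pb = 11 gives 62.4 + 0.2q − (131.75 - 0.25q) = 11, so q' = 1607/9.
Then pb = 131.75 − 0.25·(1607/9) = 784/9 and ps = 62.4 + 0.2·(1607/9) = 883/9.

q' = 1607/9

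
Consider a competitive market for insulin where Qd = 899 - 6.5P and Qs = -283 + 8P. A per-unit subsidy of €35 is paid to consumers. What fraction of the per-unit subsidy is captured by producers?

Producer share = 13/29

Pre-subsidy: 899 - 6.5P = -283 + 8P gives P* = 2364/29, Q* = 10705/29.
With the rebate, buyers effectively pay Pb = Ps − 35, where Ps is the price sellers receive.
Demand in terms of Ps becomes Qd = 899 − 6.5(Ps − 35) = 1126.5 - 6.5Ps. Setting this equal to supply: 1126.5 - 6.5Ps = -283 + 8Ps, so Ps = 2819/29.
Buyers pay Pb = 2819/29 − 35 = 1804/29; Q' = -283 + 8·(2819/29) = 14345/29.
Buyers' price falls by P* − Pb = 2364/29 − 1804/29 = 560/29; sellers' price rises by Ps − P* = 2819/29 − 2364/29 = 455/29.
So producers capture (455/29)/35 = 13/29 of each unit of subsidy.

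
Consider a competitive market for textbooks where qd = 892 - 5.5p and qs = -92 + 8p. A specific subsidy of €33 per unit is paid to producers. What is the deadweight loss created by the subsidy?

Pre-subsidy: 892 - 5.5p = -92 + 8p gives p* = 656/9, q* = 4420/9.
With the subsidy, sellers receive ps = pb + 33 for each unit, where pb is the price buyers pay.
Supply in terms of pb becomes qs = -92 + 8(pb + 33) = 172 + 8pb. Setting this equal to demand: 892 - 5.5pb = 172 + 8pb, so pb = 160/3.
Sellers receive ps = 160/3 + 33 = 259/3; q' = 892 − 5.5·(160/3) = 1796/3.
The subsidy expands output by 1796/3 − 4420/9 = 968/9 past the efficient level; on those units the gap between marginal cost and willingness to pay runs from 0 up to 33.
DWL = ½ × 33 × 968/9 = 5324/3.

Deadweight loss = 5324/3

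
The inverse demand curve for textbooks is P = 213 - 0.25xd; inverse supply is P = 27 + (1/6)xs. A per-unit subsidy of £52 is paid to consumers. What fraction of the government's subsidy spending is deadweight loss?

Pre-subsidy: 213 - 0.25x = 27 + (1/6)x gives x* = 446.4 and P* = 101.4.
With the rebate, buyers effectively pay Pb = Ps − 52, where Ps is the price sellers receive.
On the curves, Pb = 213 - 0.25x and Ps = 27 + (1/6)x; the wedge Ps − Pb = 52 gives 27 + (1/6)x − (213 - 0.25x) = 52, so x' = 571.2.
Then Pb = 213 − 0.25·571.2 = 70.2 and Ps = 27 + (1/6)·571.2 = 122.2.
ΔCS = ½(446.4 + 571.2)(101.4 − 70.2) = 15874.56; ΔPS = ½(446.4 + 571.2)(122.2 − 101.4) = 10583.04.
Government spending = 52 × 571.2 = 29702.4.
DWL = ½ × 52 × (571.2 − 446.4) = 3244.8; fraction = 3244.8 / 29702.4 = 13/119.

DWL / government spending = 13/119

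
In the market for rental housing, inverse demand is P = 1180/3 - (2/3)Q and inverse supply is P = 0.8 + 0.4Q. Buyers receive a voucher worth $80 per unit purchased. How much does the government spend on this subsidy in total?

Pre-subsidy: 1180/3 - (2/3)Q = 0.8 + 0.4Q gives Q* = 368 and P* = 148.
With the rebate, buyers effectively pay Pb = Ps − 80, where Ps is the price sellers receive.
On the curves, Pb = 1180/3 - (2/3)Q and Ps = 0.8 + 0.4Q; the wedge Ps − Pb = 80 gives 0.8 + 0.4Q − (1180/3 - (2/3)Q) = 80, so Q' = 443.
Then Pb = 1180/3 − (2/3)·443 = 98 and Ps = 0.8 + 0.4·443 = 178.
Government outlay = subsidy × quantity = 80 × 443 = 35440.

Government cost = $35440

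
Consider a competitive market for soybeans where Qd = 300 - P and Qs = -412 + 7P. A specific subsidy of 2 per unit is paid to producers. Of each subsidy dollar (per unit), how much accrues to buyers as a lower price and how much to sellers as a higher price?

Pre-subsidy: 300 - P = -412 + 7P gives P* = 89, Q* = 211.
With the subsidy, sellers receive Ps = Pb + 2 for each unit, where Pb is the price buyers pay.
Supply in terms of Pb becomes Qs = -412 + 7(Pb + 2) = -398 + 7Pb. Setting this equal to demand: 300 - Pb = -398 + 7Pb, so Pb = 87.25.
Sellers receive Ps = 87.25 + 2 = 89.25; Q' = 300 − 1·87.25 = 212.75.
Buyers' price falls by P* − Pb = 89 − 87.25 = 1.75; sellers' price rises by Ps − P* = 89.25 − 89 = 0.25.

Buyers gain 1.75 per unit; sellers gain 0.25 per unit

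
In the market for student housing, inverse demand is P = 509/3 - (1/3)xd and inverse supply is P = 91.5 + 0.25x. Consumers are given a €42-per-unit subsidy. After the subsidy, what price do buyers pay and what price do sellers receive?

Pre-subsidy: 509/3 - (1/3)x = 91.5 + 0.25x gives x* = 134 and P* = 125.
With the rebate, buyers effectively pay Pb = Ps − 42, where Ps is the price sellers receive.
On the curves, Pb = 509/3 - (1/3)x and Ps = 91.5 + 0.25x; the wedge Ps − Pb = 42 gives 91.5 + 0.25x − (509/3 - (1/3)x) = 42, so x' = 206.
Then Pb = 509/3 − (1/3)·206 = 101 and Ps = 91.5 + 0.25·206 = 143.

Buyers pay €101; sellers receive €143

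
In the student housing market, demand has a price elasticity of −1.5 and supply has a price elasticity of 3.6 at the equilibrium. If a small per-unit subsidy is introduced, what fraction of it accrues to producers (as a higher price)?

Producer share = 5/17

For a small subsidy around the equilibrium, the benefit split depends on the relative slopes, which at a point are proportional to the elasticities.
Buyer share = εs/(εs + |εd|) = 3.6/(3.6 + 1.5) = 12/17; seller share = |εd|/(εs + |εd|) = 5/17.
So producers capture 5/17 of the subsidy.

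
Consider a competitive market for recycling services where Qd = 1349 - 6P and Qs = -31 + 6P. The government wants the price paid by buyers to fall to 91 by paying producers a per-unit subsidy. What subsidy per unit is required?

Required subsidy s = 48 per unit

At a buyer price of 91, quantity demanded is 1349 − 6·91 = 803.
Sellers supply 803 only when they receive Ps with -31 + 6·Ps = 803, i.e. Ps = 139.
s = Ps − Pb = 139 − 91 = 48.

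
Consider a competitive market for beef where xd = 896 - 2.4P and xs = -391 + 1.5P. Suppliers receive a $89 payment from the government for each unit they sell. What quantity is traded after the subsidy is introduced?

x' = 2420/13

Pre-subsidy: 896 - 2.4P = -391 + 1.5P gives P* = 330, x* = 104.
With the subsidy, sellers receive Ps = Pb + 89 for each unit, where Pb is the price buyers pay.
Supply in terms of Pb becomes xs = -391 + 1.5(Pb + 89) = -257.5 + 1.5Pb. Setting this equal to demand: 896 - 2.4Pb = -257.5 + 1.5Pb, so Pb = 3845/13.
Sellers receive Ps = 3845/13 + 89 = 5002/13; x' = 896 − 2.4·(3845/13) = 2420/13.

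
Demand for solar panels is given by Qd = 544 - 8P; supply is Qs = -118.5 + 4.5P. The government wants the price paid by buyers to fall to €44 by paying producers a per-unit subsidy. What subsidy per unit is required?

At a buyer price of 44, quantity demanded is 544 − 8·44 = 192.
Sellers supply 192 only when they receive Ps with -118.5 + 4.5·Ps = 192, i.e. Ps = 69.
s = Ps − Pb = 69 − 44 = 25.

Required subsidy s = €25 per unit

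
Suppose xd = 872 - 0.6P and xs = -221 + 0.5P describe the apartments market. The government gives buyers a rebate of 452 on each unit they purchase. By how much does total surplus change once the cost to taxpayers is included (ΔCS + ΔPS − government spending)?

Pre-subsidy: 872 - 0.6P = -221 + 0.5P gives P* = 10930/11, x* = 3034/11.
With the rebate, buyers effectively pay Pb = Ps − 452, where Ps is the price sellers receive.
Demand in terms of Ps becomes xd = 872 − 0.6(Ps − 452) = 1143.2 - 0.6Ps. Setting this equal to supply: 1143.2 - 0.6Ps = -221 + 0.5Ps, so Ps = 13642/11.
Buyers pay Pb = 13642/11 − 452 = 8670/11; x' = -221 + 0.5·(13642/11) = 4390/11.
ΔCS = ½(3034/11 + 4390/11)(10930/11 − 8670/11) = 8389120/121; ΔPS = ½(3034/11 + 4390/11)(13642/11 − 10930/11) = 10066944/121.
Government spending = 452 × 4390/11 = 1984280/11.
Net change = 8389120/121 + 10066944/121 − 1984280/11 = -306456/11. The loss equals the DWL triangle ½·452·1356/11.

Net change in total surplus = -306456/11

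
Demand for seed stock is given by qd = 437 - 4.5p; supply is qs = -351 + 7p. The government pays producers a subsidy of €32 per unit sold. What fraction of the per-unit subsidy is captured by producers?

Producer share = 9/23

Pre-subsidy: 437 - 4.5p = -351 + 7p gives p* = 1576/23, q* = 2959/23.
With the subsidy, sellers receive ps = pb + 32 for each unit, where pb is the price buyers pay.
Supply in terms of pb becomes qs = -351 + 7(pb + 32) = -127 + 7pb. Setting this equal to demand: 437 - 4.5pb = -127 + 7pb, so pb = 1128/23.
Sellers receive ps = 1128/23 + 32 = 1864/23; q' = 437 − 4.5·(1128/23) = 4975/23.
Buyers' price falls by p* − pb = 1576/23 − 1128/23 = 448/23; sellers' price rises by ps − p* = 1864/23 − 1576/23 = 288/23.
So producers capture (288/23)/32 = 9/23 of each unit of subsidy.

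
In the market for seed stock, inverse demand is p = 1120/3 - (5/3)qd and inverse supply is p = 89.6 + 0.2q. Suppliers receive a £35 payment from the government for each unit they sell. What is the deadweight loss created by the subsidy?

Pre-subsidy: 1120/3 - (5/3)q = 89.6 + 0.2q gives q* = 152 and p* = 120.
With the subsidy, sellers receive ps = pb + 35 for each unit, where pb is the price buyers pay.
On the curves, pb = 1120/3 - (5/3)q and ps = 89.6 + 0.2q; the wedge ps − pb = 35 gives 89.6 + 0.2q − (1120/3 - (5/3)q) = 35, so q' = 170.75.
Then pb = 1120/3 − (5/3)·170.75 = 88.75 and ps = 89.6 + 0.2·170.75 = 123.75.
The subsidy expands output by 170.75 − 152 = 18.75 past the efficient level; on those units the gap between marginal cost and willingness to pay runs from 0 up to 35.
DWL = ½ × 35 × 18.75 = 328.125.

Deadweight loss = £328.125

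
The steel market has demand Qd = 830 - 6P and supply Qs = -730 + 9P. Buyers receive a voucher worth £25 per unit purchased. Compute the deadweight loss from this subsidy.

Deadweight loss = £1125

Pre-subsidy: 830 - 6P = -730 + 9P gives P* = 104, Q* = 206.
With the rebate, buyers effectively pay Pb = Ps − 25, where Ps is the price sellers receive.
Demand in terms of Ps becomes Qd = 830 − 6(Ps − 25) = 980 - 6Ps. Setting this equal to supply: 980 - 6Ps = -730 + 9Ps, so Ps = 114.
Buyers pay Pb = 114 − 25 = 89; Q' = -730 + 9·114 = 296.
The subsidy expands output by 296 − 206 = 90 past the efficient level; on those units the gap between marginal cost and willingness to pay runs from 0 up to 25.
DWL = ½ × 25 × 90 = 1125.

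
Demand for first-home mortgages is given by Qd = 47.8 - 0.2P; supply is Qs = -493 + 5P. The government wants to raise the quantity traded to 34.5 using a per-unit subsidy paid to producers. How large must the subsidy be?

At Q = 34.5, invert demand for the buyer price: Pb = (47.8 − 34.5)/0.2 = 66.5; invert supply for the seller price: Ps = (34.5 − (-493))/5 = 105.5.
The subsidy must fill the gap: s = Ps − Pb = 105.5 − 66.5 = 39.

Required subsidy s = 39 per unit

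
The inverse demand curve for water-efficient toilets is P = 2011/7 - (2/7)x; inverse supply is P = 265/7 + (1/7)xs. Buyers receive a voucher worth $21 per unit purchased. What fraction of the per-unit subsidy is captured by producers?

Pre-subsidy: 2011/7 - (2/7)x = 265/7 + (1/7)x gives x* = 582 and P* = 121.
With the rebate, buyers effectively pay Pb = Ps − 21, where Ps is the price sellers receive.
On the curves, Pb = 2011/7 - (2/7)x and Ps = 265/7 + (1/7)x; the wedge Ps − Pb = 21 gives 265/7 + (1/7)x − (2011/7 - (2/7)x) = 21, so x' = 631.
Then Pb = 2011/7 − (2/7)·631 = 107 and Ps = 265/7 + (1/7)·631 = 128.
Buyers' price falls by P* − Pb = 121 − 107 = 14; sellers' price rises by Ps − P* = 128 − 121 = 7.
So producers capture 7/21 = 1/3 of each unit of subsidy.

Producer share = 1/3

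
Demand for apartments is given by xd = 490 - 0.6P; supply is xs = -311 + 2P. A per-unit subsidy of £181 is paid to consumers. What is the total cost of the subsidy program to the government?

Government cost = 914593/13

Pre-subsidy: 490 - 0.6P = -311 + 2P gives P* = 4005/13, x* = 3967/13.
With the rebate, buyers effectively pay Pb = Ps − 181, where Ps is the price sellers receive.
Demand in terms of Ps becomes xd = 490 − 0.6(Ps − 181) = 598.6 - 0.6Ps. Setting this equal to supply: 598.6 - 0.6Ps = -311 + 2Ps, so Ps = 4548/13.
Buyers pay Pb = 4548/13 − 181 = 2195/13; x' = -311 + 2·(4548/13) = 5053/13.
Government outlay = subsidy × quantity = 181 × 5053/13 = 914593/13.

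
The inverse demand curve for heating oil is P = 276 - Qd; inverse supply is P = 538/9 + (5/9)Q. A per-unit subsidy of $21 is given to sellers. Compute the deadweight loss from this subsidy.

Deadweight loss = $141.75

Pre-subsidy: 276 - Q = 538/9 + (5/9)Q gives Q* = 139 and P* = 137.
With the subsidy, sellers receive Ps = Pb + 21 for each unit, where Pb is the price buyers pay.
On the curves, Pb = 276 - Q and Ps = 538/9 + (5/9)Q; the wedge Ps − Pb = 21 gives 538/9 + (5/9)Q − (276 - Q) = 21, so Q' = 152.5.
Then Pb = 276 − 1·152.5 = 123.5 and Ps = 538/9 + (5/9)·152.5 = 144.5.
The subsidy expands output by 152.5 − 139 = 13.5 past the efficient level; on those units the gap between marginal cost and willingness to pay runs from 0 up to 21.
DWL = ½ × 21 × 13.5 = 141.75.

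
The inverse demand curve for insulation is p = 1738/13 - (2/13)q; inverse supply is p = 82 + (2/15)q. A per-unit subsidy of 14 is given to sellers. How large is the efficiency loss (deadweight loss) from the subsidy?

Pre-subsidy: 1738/13 - (2/13)q = 82 + (2/15)q gives q* = 180 and p* = 106.
With the subsidy, sellers receive ps = pb + 14 for each unit, where pb is the price buyers pay.
On the curves, pb = 1738/13 - (2/13)q and ps = 82 + (2/15)q; the wedge ps − pb = 14 gives 82 + (2/15)q − (1738/13 - (2/13)q) = 14, so q' = 228.75.
Then pb = 1738/13 − (2/13)·228.75 = 98.5 and ps = 82 + (2/15)·228.75 = 112.5.
The subsidy expands output by 228.75 − 180 = 48.75 past the efficient level; on those units the gap between marginal cost and willingness to pay runs from 0 up to 14.
DWL = ½ × 14 × 48.75 = 341.25.

Deadweight loss = 341.25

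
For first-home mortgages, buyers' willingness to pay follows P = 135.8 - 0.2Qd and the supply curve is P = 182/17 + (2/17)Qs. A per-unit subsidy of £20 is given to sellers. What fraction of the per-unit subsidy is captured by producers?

Producer share = 10/27

Pre-subsidy: 135.8 - 0.2Q = 182/17 + (2/17)Q gives Q* = 10633/27 and P* = 1540/27.
With the subsidy, sellers receive Ps = Pb + 20 for each unit, where Pb is the price buyers pay.
On the curves, Pb = 135.8 - 0.2Q and Ps = 182/17 + (2/17)Q; the wedge Ps − Pb = 20 gives 182/17 + (2/17)Q − (135.8 - 0.2Q) = 20, so Q' = 4111/9.
Then Pb = 135.8 − 0.2·(4111/9) = 400/9 and Ps = 182/17 + (2/17)·(4111/9) = 580/9.
Buyers' price falls by P* − Pb = 1540/27 − 400/9 = 340/27; sellers' price rises by Ps − P* = 580/9 − 1540/27 = 200/27.
So producers capture (200/27)/20 = 10/27 of each unit of subsidy.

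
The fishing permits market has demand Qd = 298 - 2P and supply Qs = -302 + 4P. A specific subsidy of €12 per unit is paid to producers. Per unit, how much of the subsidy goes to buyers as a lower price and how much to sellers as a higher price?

Pre-subsidy: 298 - 2P = -302 + 4P gives P* = 100, Q* = 98.
With the subsidy, sellers receive Ps = Pb + 12 for each unit, where Pb is the price buyers pay.
Supply in terms of Pb becomes Qs = -302 + 4(Pb + 12) = -254 + 4Pb. Setting this equal to demand: 298 - 2Pb = -254 + 4Pb, so Pb = 92.
Sellers receive Ps = 92 + 12 = 104; Q' = 298 − 2·92 = 114.
Buyers' price falls by P* − Pb = 100 − 92 = 8; sellers' price rises by Ps − P* = 104 − 100 = 4.

Buyers gain €8 per unit; sellers gain €4 per unit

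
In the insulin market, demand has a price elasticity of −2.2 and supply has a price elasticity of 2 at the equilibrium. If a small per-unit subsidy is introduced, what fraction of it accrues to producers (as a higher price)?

For a small subsidy around the equilibrium, the benefit split depends on the relative slopes, which at a point are proportional to the elasticities.
Buyer share = εs/(εs + |εd|) = 2/(2 + 2.2) = 10/21; seller share = |εd|/(εs + |εd|) = 11/21.
So producers capture 11/21 of the subsidy.

Producer share = 11/21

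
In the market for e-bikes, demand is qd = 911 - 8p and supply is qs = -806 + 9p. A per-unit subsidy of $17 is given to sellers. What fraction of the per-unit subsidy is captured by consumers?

Pre-subsidy: 911 - 8p = -806 + 9p gives p* = 101, q* = 103.
With the subsidy, sellers receive ps = pb + 17 for each unit, where pb is the price buyers pay.
Supply in terms of pb becomes qs = -806 + 9(pb + 17) = -653 + 9pb. Setting this equal to demand: 911 - 8pb = -653 + 9pb, so pb = 92.
Sellers receive ps = 92 + 17 = 109; q' = 911 − 8·92 = 175.
Buyers' price falls by p* − pb = 101 − 92 = 9; sellers' price rises by ps − p* = 109 − 101 = 8.
So consumers capture 9/17 = 9/17 of each unit of subsidy.

Consumer share = 9/17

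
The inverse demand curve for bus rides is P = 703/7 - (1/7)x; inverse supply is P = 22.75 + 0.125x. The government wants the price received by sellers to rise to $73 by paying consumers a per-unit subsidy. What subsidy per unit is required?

At a seller price of 73, quantity supplied is -182 + 8·73 = 402.
Buyers absorb 402 only when they pay Pb = 703/7 − (1/7)·402 = 43.
s = Ps − Pb = 73 − 43 = 30.

Required subsidy s = $30 per unit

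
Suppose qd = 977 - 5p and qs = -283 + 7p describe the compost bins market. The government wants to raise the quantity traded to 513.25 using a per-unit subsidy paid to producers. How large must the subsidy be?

Required subsidy s = 21 per unit

At q = 513.25, invert demand for the buyer price: pb = (977 − 513.25)/5 = 92.75; invert supply for the seller price: ps = (513.25 − (-283))/7 = 113.75.
The subsidy must fill the gap: s = ps − pb = 113.75 − 92.75 = 21.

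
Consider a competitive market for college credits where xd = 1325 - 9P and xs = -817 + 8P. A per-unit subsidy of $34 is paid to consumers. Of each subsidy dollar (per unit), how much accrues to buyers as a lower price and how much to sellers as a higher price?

Buyers gain $16 per unit; sellers gain $18 per unit

Pre-subsidy: 1325 - 9P = -817 + 8P gives P* = 126, x* = 191.
With the rebate, buyers effectively pay Pb = Ps − 34, where Ps is the price sellers receive.
Demand in terms of Ps becomes xd = 1325 − 9(Ps − 34) = 1631 - 9Ps. Setting this equal to supply: 1631 - 9Ps = -817 + 8Ps, so Ps = 144.
Buyers pay Pb = 144 − 34 = 110; x' = -817 + 8·144 = 335.
Buyers' price falls by P* − Pb = 126 − 110 = 16; sellers' price rises by Ps − P* = 144 − 126 = 18.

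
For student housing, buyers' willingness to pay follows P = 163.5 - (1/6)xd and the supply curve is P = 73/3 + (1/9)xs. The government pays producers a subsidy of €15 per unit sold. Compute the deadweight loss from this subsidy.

Pre-subsidy: 163.5 - (1/6)x = 73/3 + (1/9)x gives x* = 501 and P* = 80.
With the subsidy, sellers receive Ps = Pb + 15 for each unit, where Pb is the price buyers pay.
On the curves, Pb = 163.5 - (1/6)x and Ps = 73/3 + (1/9)x; the wedge Ps − Pb = 15 gives 73/3 + (1/9)x − (163.5 - (1/6)x) = 15, so x' = 555.
Then Pb = 163.5 − (1/6)·555 = 71 and Ps = 73/3 + (1/9)·555 = 86.
The subsidy expands output by 555 − 501 = 54 past the efficient level; on those units the gap between marginal cost and willingness to pay runs from 0 up to 15.
DWL = ½ × 15 × 54 = 405.

Deadweight loss = €405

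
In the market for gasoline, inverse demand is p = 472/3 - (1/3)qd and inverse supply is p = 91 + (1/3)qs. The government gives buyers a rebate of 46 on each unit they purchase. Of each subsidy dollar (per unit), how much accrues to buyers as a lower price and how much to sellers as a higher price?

Buyers gain 23 per unit; sellers gain 23 per unit

Pre-subsidy: 472/3 - (1/3)q = 91 + (1/3)q gives q* = 99.5 and p* = 745/6.
With the rebate, buyers effectively pay pb = ps − 46, where ps is the price sellers receive.
On the curves, pb = 472/3 - (1/3)q and ps = 91 + (1/3)q; the wedge ps − pb = 46 gives 91 + (1/3)q − (472/3 - (1/3)q) = 46, so q' = 168.5.
Then pb = 472/3 − (1/3)·168.5 = 607/6 and ps = 91 + (1/3)·168.5 = 883/6.
Buyers' price falls by p* − pb = 745/6 − 607/6 = 23; sellers' price rises by ps − p* = 883/6 − 745/6 = 23.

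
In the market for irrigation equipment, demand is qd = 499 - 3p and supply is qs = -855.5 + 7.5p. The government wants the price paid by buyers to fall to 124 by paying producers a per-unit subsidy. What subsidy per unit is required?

At a buyer price of 124, quantity demanded is 499 − 3·124 = 127.
Sellers supply 127 only when they receive ps with -855.5 + 7.5·ps = 127, i.e. ps = 131.
s = ps − pb = 131 − 124 = 7.

Required subsidy s = 7 per unit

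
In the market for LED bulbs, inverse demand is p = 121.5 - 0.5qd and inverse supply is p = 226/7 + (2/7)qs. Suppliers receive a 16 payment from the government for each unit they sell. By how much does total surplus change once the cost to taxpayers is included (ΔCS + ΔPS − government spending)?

Net change in total surplus = -1792/11

Pre-subsidy: 121.5 - 0.5q = 226/7 + (2/7)q gives q* = 1249/11 and p* = 712/11.
With the subsidy, sellers receive ps = pb + 16 for each unit, where pb is the price buyers pay.
On the curves, pb = 121.5 - 0.5q and ps = 226/7 + (2/7)q; the wedge ps − pb = 16 gives 226/7 + (2/7)q − (121.5 - 0.5q) = 16, so q' = 1473/11.
Then pb = 121.5 − 0.5·(1473/11) = 600/11 and ps = 226/7 + (2/7)·(1473/11) = 776/11.
ΔCS = ½(1249/11 + 1473/11)(712/11 − 600/11) = 152432/121; ΔPS = ½(1249/11 + 1473/11)(776/11 − 712/11) = 87104/121.
Government spending = 16 × 1473/11 = 23568/11.
Net change = 152432/121 + 87104/121 − 23568/11 = -1792/11. The loss equals the DWL triangle ½·16·224/11.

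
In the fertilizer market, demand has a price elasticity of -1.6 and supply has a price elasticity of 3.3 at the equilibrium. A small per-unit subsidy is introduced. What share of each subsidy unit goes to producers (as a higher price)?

For a small subsidy around the equilibrium, the benefit split depends on the relative slopes, which at a point are proportional to the elasticities.
Buyer share = εs/(εs + |εd|) = 3.3/(3.3 + 1.6) = 33/49; seller share = |εd|/(εs + |εd|) = 16/49.
So producers capture 16/49 of the subsidy.

Producer share = 16/49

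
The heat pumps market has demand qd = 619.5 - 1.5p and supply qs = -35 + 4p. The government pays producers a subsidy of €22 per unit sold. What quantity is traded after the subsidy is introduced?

q' = 465

Pre-subsidy: 619.5 - 1.5p = -35 + 4p gives p* = 119, q* = 441.
With the subsidy, sellers receive ps = pb + 22 for each unit, where pb is the price buyers pay.
Supply in terms of pb becomes qs = -35 + 4(pb + 22) = 53 + 4pb. Setting this equal to demand: 619.5 - 1.5pb = 53 + 4pb, so pb = 103.
Sellers receive ps = 103 + 22 = 125; q' = 619.5 − 1.5·103 = 465.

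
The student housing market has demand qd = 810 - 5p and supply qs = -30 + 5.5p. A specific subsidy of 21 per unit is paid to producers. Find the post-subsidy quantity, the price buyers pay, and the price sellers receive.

q' = 465; buyers pay 69; sellers receive 90

Pre-subsidy: 810 - 5p = -30 + 5.5p gives p* = 80, q* = 410.
With the subsidy, sellers receive ps = pb + 21 for each unit, where pb is the price buyers pay.
Supply in terms of pb becomes qs = -30 + 5.5(pb + 21) = 85.5 + 5.5pb. Setting this equal to demand: 810 - 5pb = 85.5 + 5.5pb, so pb = 69.
Sellers receive ps = 69 + 21 = 90; q' = 810 − 5·69 = 465.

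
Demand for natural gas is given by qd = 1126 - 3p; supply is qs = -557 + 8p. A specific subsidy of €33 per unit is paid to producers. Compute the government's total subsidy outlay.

Pre-subsidy: 1126 - 3p = -557 + 8p gives p* = 153, q* = 667.
With the subsidy, sellers receive ps = pb + 33 for each unit, where pb is the price buyers pay.
Supply in terms of pb becomes qs = -557 + 8(pb + 33) = -293 + 8pb. Setting this equal to demand: 1126 - 3pb = -293 + 8pb, so pb = 129.
Sellers receive ps = 129 + 33 = 162; q' = 1126 − 3·129 = 739.
Government outlay = subsidy × quantity = 33 × 739 = 24387.

Government cost = €24387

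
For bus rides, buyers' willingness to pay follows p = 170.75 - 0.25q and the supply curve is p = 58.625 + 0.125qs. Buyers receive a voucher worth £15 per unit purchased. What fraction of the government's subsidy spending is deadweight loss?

Pre-subsidy: 170.75 - 0.25q = 58.625 + 0.125q gives q* = 299 and p* = 96.
With the rebate, buyers effectively pay pb = ps − 15, where ps is the price sellers receive.
On the curves, pb = 170.75 - 0.25q and ps = 58.625 + 0.125q; the wedge ps − pb = 15 gives 58.625 + 0.125q − (170.75 - 0.25q) = 15, so q' = 339.
Then pb = 170.75 − 0.25·339 = 86 and ps = 58.625 + 0.125·339 = 101.
ΔCS = ½(299 + 339)(96 − 86) = 3190; ΔPS = ½(299 + 339)(101 − 96) = 1595.
Government spending = 15 × 339 = 5085.
DWL = ½ × 15 × (339 − 299) = 300; fraction = 300 / 5085 = 20/339.

DWL / government spending = 20/339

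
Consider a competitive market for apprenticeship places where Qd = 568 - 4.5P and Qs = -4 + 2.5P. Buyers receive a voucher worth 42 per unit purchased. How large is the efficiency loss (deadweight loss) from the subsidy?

Pre-subsidy: 568 - 4.5P = -4 + 2.5P gives P* = 572/7, Q* = 1402/7.
With the rebate, buyers effectively pay Pb = Ps − 42, where Ps is the price sellers receive.
Demand in terms of Ps becomes Qd = 568 − 4.5(Ps − 42) = 757 - 4.5Ps. Setting this equal to supply: 757 - 4.5Ps = -4 + 2.5Ps, so Ps = 761/7.
Buyers pay Pb = 761/7 − 42 = 467/7; Q' = -4 + 2.5·(761/7) = 3749/14.
The subsidy expands output by 3749/14 − 1402/7 = 67.5 past the efficient level; on those units the gap between marginal cost and willingness to pay runs from 0 up to 42.
DWL = ½ × 42 × 67.5 = 1417.5.

Deadweight loss = 1417.5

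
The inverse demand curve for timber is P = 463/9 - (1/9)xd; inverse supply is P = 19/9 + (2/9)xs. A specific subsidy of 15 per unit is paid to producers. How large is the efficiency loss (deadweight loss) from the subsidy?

Deadweight loss = 337.5

Pre-subsidy: 463/9 - (1/9)x = 19/9 + (2/9)x gives x* = 148 and P* = 35.
With the subsidy, sellers receive Ps = Pb + 15 for each unit, where Pb is the price buyers pay.
On the curves, Pb = 463/9 - (1/9)x and Ps = 19/9 + (2/9)x; the wedge Ps − Pb = 15 gives 19/9 + (2/9)x − (463/9 - (1/9)x) = 15, so x' = 193.
Then Pb = 463/9 − (1/9)·193 = 30 and Ps = 19/9 + (2/9)·193 = 45.
The subsidy expands output by 193 − 148 = 45 past the efficient level; on those units the gap between marginal cost and willingness to pay runs from 0 up to 15.
DWL = ½ × 15 × 45 = 337.5.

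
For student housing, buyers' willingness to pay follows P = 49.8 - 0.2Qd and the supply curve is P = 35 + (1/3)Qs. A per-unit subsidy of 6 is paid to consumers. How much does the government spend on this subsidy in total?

Government cost = 234

Pre-subsidy: 49.8 - 0.2Q = 35 + (1/3)Q gives Q* = 27.75 and P* = 44.25.
With the rebate, buyers effectively pay Pb = Ps − 6, where Ps is the price sellers receive.
On the curves, Pb = 49.8 - 0.2Q and Ps = 35 + (1/3)Q; the wedge Ps − Pb = 6 gives 35 + (1/3)Q − (49.8 - 0.2Q) = 6, so Q' = 39.
Then Pb = 49.8 − 0.2·39 = 42 and Ps = 35 + (1/3)·39 = 48.
Government outlay = subsidy × quantity = 6 × 39 = 234.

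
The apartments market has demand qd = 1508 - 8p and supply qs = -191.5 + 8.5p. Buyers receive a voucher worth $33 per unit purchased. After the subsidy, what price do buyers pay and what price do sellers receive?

Pre-subsidy: 1508 - 8p = -191.5 + 8.5p gives p* = 103, q* = 684.
With the rebate, buyers effectively pay pb = ps − 33, where ps is the price sellers receive.
Demand in terms of ps becomes qd = 1508 − 8(ps − 33) = 1772 - 8ps. Setting this equal to supply: 1772 - 8ps = -191.5 + 8.5ps, so ps = 119.
Buyers pay pb = 119 − 33 = 86; q' = -191.5 + 8.5·119 = 820.

Buyers pay $86; sellers receive $119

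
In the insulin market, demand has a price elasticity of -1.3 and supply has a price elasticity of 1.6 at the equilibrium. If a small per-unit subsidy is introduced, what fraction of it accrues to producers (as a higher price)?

For a small subsidy around the equilibrium, the benefit split depends on the relative slopes, which at a point are proportional to the elasticities.
Buyer share = εs/(εs + |εd|) = 1.6/(1.6 + 1.3) = 16/29; seller share = |εd|/(εs + |εd|) = 13/29.
So producers capture 13/29 of the subsidy.

Producer share = 13/29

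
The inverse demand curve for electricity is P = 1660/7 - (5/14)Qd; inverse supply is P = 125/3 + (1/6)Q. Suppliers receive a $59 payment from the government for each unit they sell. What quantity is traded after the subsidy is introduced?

Q' = 5344/11

Pre-subsidy: 1660/7 - (5/14)Q = 125/3 + (1/6)Q gives Q* = 4105/11 and P* = 2285/22.
With the subsidy, sellers receive Ps = Pb + 59 for each unit, where Pb is the price buyers pay.
On the curves, Pb = 1660/7 - (5/14)Q and Ps = 125/3 + (1/6)Q; the wedge Ps − Pb = 59 gives 125/3 + (1/6)Q − (1660/7 - (5/14)Q) = 59, so Q' = 5344/11.
Then Pb = 1660/7 − (5/14)·(5344/11) = 700/11 and Ps = 125/3 + (1/6)·(5344/11) = 1349/11.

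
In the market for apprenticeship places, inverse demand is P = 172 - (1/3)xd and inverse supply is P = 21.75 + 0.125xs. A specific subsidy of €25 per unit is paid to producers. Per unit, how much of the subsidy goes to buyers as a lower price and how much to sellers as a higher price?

Buyers gain 200/11 per unit; sellers gain 75/11 per unit

Pre-subsidy: 172 - (1/3)x = 21.75 + 0.125x gives x* = 3606/11 and P* = 690/11.
With the subsidy, sellers receive Ps = Pb + 25 for each unit, where Pb is the price buyers pay.
On the curves, Pb = 172 - (1/3)x and Ps = 21.75 + 0.125x; the wedge Ps − Pb = 25 gives 21.75 + 0.125x − (172 - (1/3)x) = 25, so x' = 4206/11.
Then Pb = 172 − (1/3)·(4206/11) = 490/11 and Ps = 21.75 + 0.125·(4206/11) = 765/11.
Buyers' price falls by P* − Pb = 690/11 − 490/11 = 200/11; sellers' price rises by Ps − P* = 765/11 − 690/11 = 75/11.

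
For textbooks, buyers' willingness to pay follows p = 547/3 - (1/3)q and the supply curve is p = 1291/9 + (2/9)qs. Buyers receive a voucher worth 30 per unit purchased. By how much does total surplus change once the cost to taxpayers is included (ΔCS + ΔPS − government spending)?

Pre-subsidy: 547/3 - (1/3)q = 1291/9 + (2/9)q gives q* = 70 and p* = 159.
With the rebate, buyers effectively pay pb = ps − 30, where ps is the price sellers receive.
On the curves, pb = 547/3 - (1/3)q and ps = 1291/9 + (2/9)q; the wedge ps − pb = 30 gives 1291/9 + (2/9)q − (547/3 - (1/3)q) = 30, so q' = 124.
Then pb = 547/3 − (1/3)·124 = 141 and ps = 1291/9 + (2/9)·124 = 171.
ΔCS = ½(70 + 124)(159 − 141) = 1746; ΔPS = ½(70 + 124)(171 − 159) = 1164.
Government spending = 30 × 124 = 3720.
Net change = 1746 + 1164 − 3720 = -810. The loss equals the DWL triangle ½·30·54.

Net change in total surplus = -810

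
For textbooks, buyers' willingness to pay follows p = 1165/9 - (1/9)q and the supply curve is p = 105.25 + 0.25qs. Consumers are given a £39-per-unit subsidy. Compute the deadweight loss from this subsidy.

Deadweight loss = £2106

Pre-subsidy: 1165/9 - (1/9)q = 105.25 + 0.25q gives q* = 67 and p* = 122.
With the rebate, buyers effectively pay pb = ps − 39, where ps is the price sellers receive.
On the curves, pb = 1165/9 - (1/9)q and ps = 105.25 + 0.25q; the wedge ps − pb = 39 gives 105.25 + 0.25q − (1165/9 - (1/9)q) = 39, so q' = 175.
Then pb = 1165/9 − (1/9)·175 = 110 and ps = 105.25 + 0.25·175 = 149.
The subsidy expands output by 175 − 67 = 108 past the efficient level; on those units the gap between marginal cost and willingness to pay runs from 0 up to 39.
DWL = ½ × 39 × 108 = 2106.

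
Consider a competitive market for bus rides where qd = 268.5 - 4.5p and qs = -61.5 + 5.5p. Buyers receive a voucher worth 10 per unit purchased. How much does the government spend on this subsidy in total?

Government cost = 1447.5

Pre-subsidy: 268.5 - 4.5p = -61.5 + 5.5p gives p* = 33, q* = 120.
With the rebate, buyers effectively pay pb = ps − 10, where ps is the price sellers receive.
Demand in terms of ps becomes qd = 268.5 − 4.5(ps − 10) = 313.5 - 4.5ps. Setting this equal to supply: 313.5 - 4.5ps = -61.5 + 5.5ps, so ps = 37.5.
Buyers pay pb = 37.5 − 10 = 27.5; q' = -61.5 + 5.5·37.5 = 144.75.
Government outlay = subsidy × quantity = 10 × 144.75 = 1447.5.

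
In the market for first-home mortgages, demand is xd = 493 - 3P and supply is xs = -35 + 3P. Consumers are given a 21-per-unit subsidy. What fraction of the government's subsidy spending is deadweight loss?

Pre-subsidy: 493 - 3P = -35 + 3P gives P* = 88, x* = 229.
With the rebate, buyers effectively pay Pb = Ps − 21, where Ps is the price sellers receive.
Demand in terms of Ps becomes xd = 493 − 3(Ps − 21) = 556 - 3Ps. Setting this equal to supply: 556 - 3Ps = -35 + 3Ps, so Ps = 98.5.
Buyers pay Pb = 98.5 − 21 = 77.5; x' = -35 + 3·98.5 = 260.5.
ΔCS = ½(229 + 260.5)(88 − 77.5) = 2569.875; ΔPS = ½(229 + 260.5)(98.5 − 88) = 2569.875.
Government spending = 21 × 260.5 = 5470.5.
DWL = ½ × 21 × (260.5 − 229) = 330.75; fraction = 330.75 / 5470.5 = 63/1042.

DWL / government spending = 63/1042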